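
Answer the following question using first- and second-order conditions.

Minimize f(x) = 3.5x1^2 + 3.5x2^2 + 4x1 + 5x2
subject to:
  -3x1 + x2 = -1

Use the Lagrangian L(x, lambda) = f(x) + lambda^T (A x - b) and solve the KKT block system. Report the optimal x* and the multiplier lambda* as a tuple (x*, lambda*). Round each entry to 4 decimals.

Form the Lagrangian:
  L(x, lambda) = (1/2) x^T Q x + c^T x + lambda^T (A x - b)
Stationarity (grad_x L = 0): Q x + c + A^T lambda = 0.
Primal feasibility: A x = b.

This gives the KKT block system:
  [ Q   A^T ] [ x     ]   [-c ]
  [ A    0  ] [ lambda ] = [ b ]

Solving the linear system:
  x*      = (0.0286, -0.9143)
  lambda* = (1.4)
  f(x*)   = -1.5286

x* = (0.0286, -0.9143), lambda* = (1.4)


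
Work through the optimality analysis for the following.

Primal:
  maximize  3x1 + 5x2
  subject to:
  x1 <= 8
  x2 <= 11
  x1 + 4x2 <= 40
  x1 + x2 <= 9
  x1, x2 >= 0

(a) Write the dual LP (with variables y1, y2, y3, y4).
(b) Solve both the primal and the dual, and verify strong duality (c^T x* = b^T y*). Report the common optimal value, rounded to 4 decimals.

The standard primal-dual pair for 'max c^T x s.t. A x <= b, x >= 0' is:
  Dual:  min b^T y  s.t.  A^T y >= c,  y >= 0.

So the dual LP is:
  minimize  8y1 + 11y2 + 40y3 + 9y4
  subject to:
    y1 + y3 + y4 >= 3
    y2 + 4y3 + y4 >= 5
    y1, y2, y3, y4 >= 0

Solving the primal: x* = (0, 9).
  primal value c^T x* = 45.
Solving the dual: y* = (0, 0, 0, 5).
  dual value b^T y* = 45.
Strong duality: c^T x* = b^T y*. Confirmed.

45


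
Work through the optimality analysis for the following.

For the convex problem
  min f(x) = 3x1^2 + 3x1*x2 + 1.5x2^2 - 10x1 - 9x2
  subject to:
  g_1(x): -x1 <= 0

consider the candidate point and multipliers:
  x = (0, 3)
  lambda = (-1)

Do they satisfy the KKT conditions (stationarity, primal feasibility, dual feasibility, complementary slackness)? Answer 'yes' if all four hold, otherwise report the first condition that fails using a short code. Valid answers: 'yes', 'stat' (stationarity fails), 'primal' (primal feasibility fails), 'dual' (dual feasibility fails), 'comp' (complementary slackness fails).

Gradient of f: grad f(x) = Q x + c = (-1, 0)
Constraint values g_i(x) = a_i^T x - b_i:
  g_1((0, 3)) = 0
Stationarity residual: grad f(x) + sum_i lambda_i a_i = (0, 0)
  -> stationarity OK
Primal feasibility (all g_i <= 0): OK
Dual feasibility (all lambda_i >= 0): FAILS
Complementary slackness (lambda_i * g_i(x) = 0 for all i): OK

Verdict: the first failing condition is dual_feasibility -> dual.

dual


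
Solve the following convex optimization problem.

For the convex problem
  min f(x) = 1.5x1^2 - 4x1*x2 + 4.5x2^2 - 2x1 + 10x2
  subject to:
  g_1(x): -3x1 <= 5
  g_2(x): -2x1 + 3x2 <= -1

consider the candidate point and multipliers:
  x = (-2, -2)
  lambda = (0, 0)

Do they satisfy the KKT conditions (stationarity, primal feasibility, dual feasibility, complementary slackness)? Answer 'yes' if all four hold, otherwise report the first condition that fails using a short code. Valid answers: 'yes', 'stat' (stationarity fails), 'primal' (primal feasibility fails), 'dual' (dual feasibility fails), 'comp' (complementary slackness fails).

Gradient of f: grad f(x) = Q x + c = (0, 0)
Constraint values g_i(x) = a_i^T x - b_i:
  g_1((-2, -2)) = 1
  g_2((-2, -2)) = -1
Stationarity residual: grad f(x) + sum_i lambda_i a_i = (0, 0)
  -> stationarity OK
Primal feasibility (all g_i <= 0): FAILS
Dual feasibility (all lambda_i >= 0): OK
Complementary slackness (lambda_i * g_i(x) = 0 for all i): OK

Verdict: the first failing condition is primal_feasibility -> primal.

primal


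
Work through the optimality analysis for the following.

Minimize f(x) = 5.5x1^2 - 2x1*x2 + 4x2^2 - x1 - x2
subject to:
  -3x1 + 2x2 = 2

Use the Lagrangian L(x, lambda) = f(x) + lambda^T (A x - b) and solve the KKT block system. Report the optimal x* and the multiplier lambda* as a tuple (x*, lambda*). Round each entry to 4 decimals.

Form the Lagrangian:
  L(x, lambda) = (1/2) x^T Q x + c^T x + lambda^T (A x - b)
Stationarity (grad_x L = 0): Q x + c + A^T lambda = 0.
Primal feasibility: A x = b.

This gives the KKT block system:
  [ Q   A^T ] [ x     ]   [-c ]
  [ A    0  ] [ lambda ] = [ b ]

Solving the linear system:
  x*      = (-0.3261, 0.5109)
  lambda* = (-1.8696)
  f(x*)   = 1.7772

x* = (-0.3261, 0.5109), lambda* = (-1.8696)


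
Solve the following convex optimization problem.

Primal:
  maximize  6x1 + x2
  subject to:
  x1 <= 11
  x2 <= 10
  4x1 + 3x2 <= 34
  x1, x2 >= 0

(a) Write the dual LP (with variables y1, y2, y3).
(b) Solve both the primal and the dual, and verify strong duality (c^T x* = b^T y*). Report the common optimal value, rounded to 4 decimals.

The standard primal-dual pair for 'max c^T x s.t. A x <= b, x >= 0' is:
  Dual:  min b^T y  s.t.  A^T y >= c,  y >= 0.

So the dual LP is:
  minimize  11y1 + 10y2 + 34y3
  subject to:
    y1 + 4y3 >= 6
    y2 + 3y3 >= 1
    y1, y2, y3 >= 0

Solving the primal: x* = (8.5, 0).
  primal value c^T x* = 51.
Solving the dual: y* = (0, 0, 1.5).
  dual value b^T y* = 51.
Strong duality: c^T x* = b^T y*. Confirmed.

51


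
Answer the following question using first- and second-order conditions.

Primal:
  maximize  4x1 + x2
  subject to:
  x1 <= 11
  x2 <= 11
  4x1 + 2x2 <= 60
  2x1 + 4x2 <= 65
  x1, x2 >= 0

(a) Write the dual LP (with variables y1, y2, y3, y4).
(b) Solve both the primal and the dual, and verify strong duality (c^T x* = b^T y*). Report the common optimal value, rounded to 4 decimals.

The standard primal-dual pair for 'max c^T x s.t. A x <= b, x >= 0' is:
  Dual:  min b^T y  s.t.  A^T y >= c,  y >= 0.

So the dual LP is:
  minimize  11y1 + 11y2 + 60y3 + 65y4
  subject to:
    y1 + 4y3 + 2y4 >= 4
    y2 + 2y3 + 4y4 >= 1
    y1, y2, y3, y4 >= 0

Solving the primal: x* = (11, 8).
  primal value c^T x* = 52.
Solving the dual: y* = (2, 0, 0.5, 0).
  dual value b^T y* = 52.
Strong duality: c^T x* = b^T y*. Confirmed.

52


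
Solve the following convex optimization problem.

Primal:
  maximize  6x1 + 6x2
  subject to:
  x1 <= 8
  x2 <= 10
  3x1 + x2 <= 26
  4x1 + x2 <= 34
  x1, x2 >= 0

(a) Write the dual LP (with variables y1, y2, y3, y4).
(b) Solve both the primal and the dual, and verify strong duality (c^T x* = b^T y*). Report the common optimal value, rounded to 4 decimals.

The standard primal-dual pair for 'max c^T x s.t. A x <= b, x >= 0' is:
  Dual:  min b^T y  s.t.  A^T y >= c,  y >= 0.

So the dual LP is:
  minimize  8y1 + 10y2 + 26y3 + 34y4
  subject to:
    y1 + 3y3 + 4y4 >= 6
    y2 + y3 + y4 >= 6
    y1, y2, y3, y4 >= 0

Solving the primal: x* = (5.3333, 10).
  primal value c^T x* = 92.
Solving the dual: y* = (0, 4, 2, 0).
  dual value b^T y* = 92.
Strong duality: c^T x* = b^T y*. Confirmed.

92


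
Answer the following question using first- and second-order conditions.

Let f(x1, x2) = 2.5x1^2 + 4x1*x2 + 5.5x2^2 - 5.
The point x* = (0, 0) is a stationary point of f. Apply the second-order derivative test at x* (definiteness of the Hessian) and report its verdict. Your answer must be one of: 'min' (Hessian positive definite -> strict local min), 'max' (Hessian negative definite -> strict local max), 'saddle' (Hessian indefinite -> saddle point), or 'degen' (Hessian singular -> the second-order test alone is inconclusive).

Compute the Hessian H = grad^2 f:
  H = [[5, 4], [4, 11]]
Verify stationarity: grad f(x*) = H x* + g = (0, 0).
Eigenvalues of H: 3, 13.
Both eigenvalues > 0, so H is positive definite -> x* is a strict local min.

min


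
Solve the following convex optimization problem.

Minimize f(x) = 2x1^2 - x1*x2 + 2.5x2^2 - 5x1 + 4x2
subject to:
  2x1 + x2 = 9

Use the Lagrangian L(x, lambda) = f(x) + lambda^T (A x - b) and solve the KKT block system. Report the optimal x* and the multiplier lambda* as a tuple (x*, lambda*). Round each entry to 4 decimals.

Form the Lagrangian:
  L(x, lambda) = (1/2) x^T Q x + c^T x + lambda^T (A x - b)
Stationarity (grad_x L = 0): Q x + c + A^T lambda = 0.
Primal feasibility: A x = b.

This gives the KKT block system:
  [ Q   A^T ] [ x     ]   [-c ]
  [ A    0  ] [ lambda ] = [ b ]

Solving the linear system:
  x*      = (4, 1)
  lambda* = (-5)
  f(x*)   = 14.5

x* = (4, 1), lambda* = (-5)


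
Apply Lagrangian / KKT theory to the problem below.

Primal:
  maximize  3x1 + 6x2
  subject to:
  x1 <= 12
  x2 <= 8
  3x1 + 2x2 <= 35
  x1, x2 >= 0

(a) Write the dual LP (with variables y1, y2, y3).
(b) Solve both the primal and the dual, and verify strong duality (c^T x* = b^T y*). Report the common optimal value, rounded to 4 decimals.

The standard primal-dual pair for 'max c^T x s.t. A x <= b, x >= 0' is:
  Dual:  min b^T y  s.t.  A^T y >= c,  y >= 0.

So the dual LP is:
  minimize  12y1 + 8y2 + 35y3
  subject to:
    y1 + 3y3 >= 3
    y2 + 2y3 >= 6
    y1, y2, y3 >= 0

Solving the primal: x* = (6.3333, 8).
  primal value c^T x* = 67.
Solving the dual: y* = (0, 4, 1).
  dual value b^T y* = 67.
Strong duality: c^T x* = b^T y*. Confirmed.

67


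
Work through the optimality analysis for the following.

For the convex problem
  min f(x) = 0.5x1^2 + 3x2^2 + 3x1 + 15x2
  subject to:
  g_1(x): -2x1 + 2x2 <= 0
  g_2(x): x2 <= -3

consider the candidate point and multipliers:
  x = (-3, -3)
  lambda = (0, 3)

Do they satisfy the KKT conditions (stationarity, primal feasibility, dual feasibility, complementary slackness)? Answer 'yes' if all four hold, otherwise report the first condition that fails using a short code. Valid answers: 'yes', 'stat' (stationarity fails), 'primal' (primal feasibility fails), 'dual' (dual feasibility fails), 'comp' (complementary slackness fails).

Gradient of f: grad f(x) = Q x + c = (0, -3)
Constraint values g_i(x) = a_i^T x - b_i:
  g_1((-3, -3)) = 0
  g_2((-3, -3)) = 0
Stationarity residual: grad f(x) + sum_i lambda_i a_i = (0, 0)
  -> stationarity OK
Primal feasibility (all g_i <= 0): OK
Dual feasibility (all lambda_i >= 0): OK
Complementary slackness (lambda_i * g_i(x) = 0 for all i): OK

Verdict: yes, KKT holds.

yes


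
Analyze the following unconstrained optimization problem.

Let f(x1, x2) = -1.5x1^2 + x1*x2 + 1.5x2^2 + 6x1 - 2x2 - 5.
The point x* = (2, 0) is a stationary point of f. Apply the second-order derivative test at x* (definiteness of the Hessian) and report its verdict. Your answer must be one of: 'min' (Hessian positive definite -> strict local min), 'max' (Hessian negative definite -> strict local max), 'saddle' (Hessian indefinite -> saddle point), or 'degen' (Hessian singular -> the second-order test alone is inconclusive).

Compute the Hessian H = grad^2 f:
  H = [[-3, 1], [1, 3]]
Verify stationarity: grad f(x*) = H x* + g = (0, 0).
Eigenvalues of H: -3.1623, 3.1623.
Eigenvalues have mixed signs, so H is indefinite -> x* is a saddle point.

saddle


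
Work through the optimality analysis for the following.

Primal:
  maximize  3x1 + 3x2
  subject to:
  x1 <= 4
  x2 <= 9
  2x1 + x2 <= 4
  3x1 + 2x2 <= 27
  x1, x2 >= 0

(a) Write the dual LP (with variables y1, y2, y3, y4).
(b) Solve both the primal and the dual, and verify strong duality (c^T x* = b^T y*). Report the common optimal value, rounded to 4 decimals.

The standard primal-dual pair for 'max c^T x s.t. A x <= b, x >= 0' is:
  Dual:  min b^T y  s.t.  A^T y >= c,  y >= 0.

So the dual LP is:
  minimize  4y1 + 9y2 + 4y3 + 27y4
  subject to:
    y1 + 2y3 + 3y4 >= 3
    y2 + y3 + 2y4 >= 3
    y1, y2, y3, y4 >= 0

Solving the primal: x* = (0, 4).
  primal value c^T x* = 12.
Solving the dual: y* = (0, 0, 3, 0).
  dual value b^T y* = 12.
Strong duality: c^T x* = b^T y*. Confirmed.

12


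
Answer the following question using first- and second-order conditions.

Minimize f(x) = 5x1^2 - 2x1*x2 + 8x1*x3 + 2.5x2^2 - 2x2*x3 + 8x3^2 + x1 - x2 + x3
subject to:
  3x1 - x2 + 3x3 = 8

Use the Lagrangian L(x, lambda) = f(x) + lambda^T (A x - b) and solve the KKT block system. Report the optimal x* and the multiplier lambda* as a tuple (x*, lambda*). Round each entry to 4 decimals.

Form the Lagrangian:
  L(x, lambda) = (1/2) x^T Q x + c^T x + lambda^T (A x - b)
Stationarity (grad_x L = 0): Q x + c + A^T lambda = 0.
Primal feasibility: A x = b.

This gives the KKT block system:
  [ Q   A^T ] [ x     ]   [-c ]
  [ A    0  ] [ lambda ] = [ b ]

Solving the linear system:
  x*      = (1.9906, -0.5352, 0.4977)
  lambda* = (-8.6526)
  f(x*)   = 36.1221

x* = (1.9906, -0.5352, 0.4977), lambda* = (-8.6526)


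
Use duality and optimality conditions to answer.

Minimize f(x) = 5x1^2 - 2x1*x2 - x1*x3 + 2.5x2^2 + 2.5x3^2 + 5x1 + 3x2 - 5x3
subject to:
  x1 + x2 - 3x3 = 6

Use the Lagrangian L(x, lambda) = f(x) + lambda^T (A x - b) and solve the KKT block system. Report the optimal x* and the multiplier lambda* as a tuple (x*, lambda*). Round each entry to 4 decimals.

Form the Lagrangian:
  L(x, lambda) = (1/2) x^T Q x + c^T x + lambda^T (A x - b)
Stationarity (grad_x L = 0): Q x + c + A^T lambda = 0.
Primal feasibility: A x = b.

This gives the KKT block system:
  [ Q   A^T ] [ x     ]   [-c ]
  [ A    0  ] [ lambda ] = [ b ]

Solving the linear system:
  x*      = (-0.1459, 0.3133, -1.9442)
  lambda* = (-4.8584)
  f(x*)   = 19.5408

x* = (-0.1459, 0.3133, -1.9442), lambda* = (-4.8584)


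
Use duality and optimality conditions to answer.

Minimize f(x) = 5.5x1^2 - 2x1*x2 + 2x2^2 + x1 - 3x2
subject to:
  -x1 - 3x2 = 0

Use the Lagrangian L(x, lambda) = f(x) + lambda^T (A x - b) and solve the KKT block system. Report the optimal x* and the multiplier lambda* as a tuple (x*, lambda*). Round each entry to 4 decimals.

Form the Lagrangian:
  L(x, lambda) = (1/2) x^T Q x + c^T x + lambda^T (A x - b)
Stationarity (grad_x L = 0): Q x + c + A^T lambda = 0.
Primal feasibility: A x = b.

This gives the KKT block system:
  [ Q   A^T ] [ x     ]   [-c ]
  [ A    0  ] [ lambda ] = [ b ]

Solving the linear system:
  x*      = (-0.1565, 0.0522)
  lambda* = (-0.8261)
  f(x*)   = -0.1565

x* = (-0.1565, 0.0522), lambda* = (-0.8261)


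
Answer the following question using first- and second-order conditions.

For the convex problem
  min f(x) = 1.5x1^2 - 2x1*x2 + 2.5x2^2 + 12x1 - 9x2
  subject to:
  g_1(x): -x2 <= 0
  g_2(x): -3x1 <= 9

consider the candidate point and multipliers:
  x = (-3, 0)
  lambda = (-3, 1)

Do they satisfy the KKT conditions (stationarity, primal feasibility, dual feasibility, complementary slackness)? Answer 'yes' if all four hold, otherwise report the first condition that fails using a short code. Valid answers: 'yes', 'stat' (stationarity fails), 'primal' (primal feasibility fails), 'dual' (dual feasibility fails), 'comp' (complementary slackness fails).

Gradient of f: grad f(x) = Q x + c = (3, -3)
Constraint values g_i(x) = a_i^T x - b_i:
  g_1((-3, 0)) = 0
  g_2((-3, 0)) = 0
Stationarity residual: grad f(x) + sum_i lambda_i a_i = (0, 0)
  -> stationarity OK
Primal feasibility (all g_i <= 0): OK
Dual feasibility (all lambda_i >= 0): FAILS
Complementary slackness (lambda_i * g_i(x) = 0 for all i): OK

Verdict: the first failing condition is dual_feasibility -> dual.

dual


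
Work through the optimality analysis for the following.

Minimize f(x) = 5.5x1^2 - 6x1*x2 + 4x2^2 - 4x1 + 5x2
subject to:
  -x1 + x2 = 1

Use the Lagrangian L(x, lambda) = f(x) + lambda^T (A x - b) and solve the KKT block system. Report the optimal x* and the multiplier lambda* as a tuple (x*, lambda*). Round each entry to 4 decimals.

Form the Lagrangian:
  L(x, lambda) = (1/2) x^T Q x + c^T x + lambda^T (A x - b)
Stationarity (grad_x L = 0): Q x + c + A^T lambda = 0.
Primal feasibility: A x = b.

This gives the KKT block system:
  [ Q   A^T ] [ x     ]   [-c ]
  [ A    0  ] [ lambda ] = [ b ]

Solving the linear system:
  x*      = (-0.4286, 0.5714)
  lambda* = (-12.1429)
  f(x*)   = 8.3571

x* = (-0.4286, 0.5714), lambda* = (-12.1429)


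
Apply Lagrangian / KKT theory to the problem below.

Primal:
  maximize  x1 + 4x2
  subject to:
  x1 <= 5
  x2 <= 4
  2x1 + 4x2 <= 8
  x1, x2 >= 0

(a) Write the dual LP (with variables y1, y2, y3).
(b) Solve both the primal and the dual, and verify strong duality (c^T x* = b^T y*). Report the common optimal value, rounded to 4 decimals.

The standard primal-dual pair for 'max c^T x s.t. A x <= b, x >= 0' is:
  Dual:  min b^T y  s.t.  A^T y >= c,  y >= 0.

So the dual LP is:
  minimize  5y1 + 4y2 + 8y3
  subject to:
    y1 + 2y3 >= 1
    y2 + 4y3 >= 4
    y1, y2, y3 >= 0

Solving the primal: x* = (0, 2).
  primal value c^T x* = 8.
Solving the dual: y* = (0, 0, 1).
  dual value b^T y* = 8.
Strong duality: c^T x* = b^T y*. Confirmed.

8


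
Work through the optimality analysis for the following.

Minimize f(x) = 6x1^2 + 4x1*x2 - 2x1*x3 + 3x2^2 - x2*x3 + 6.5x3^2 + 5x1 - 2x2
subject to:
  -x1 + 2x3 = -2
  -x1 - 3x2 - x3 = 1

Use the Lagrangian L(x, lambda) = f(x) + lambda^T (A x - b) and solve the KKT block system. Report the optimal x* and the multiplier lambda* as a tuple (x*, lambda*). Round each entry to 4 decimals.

Form the Lagrangian:
  L(x, lambda) = (1/2) x^T Q x + c^T x + lambda^T (A x - b)
Stationarity (grad_x L = 0): Q x + c + A^T lambda = 0.
Primal feasibility: A x = b.

This gives the KKT block system:
  [ Q   A^T ] [ x     ]   [-c ]
  [ A    0  ] [ lambda ] = [ b ]

Solving the linear system:
  x*      = (-0.0889, 0.0444, -1.0444)
  lambda* = (6.5481, -0.3481)
  f(x*)   = 6.4556

x* = (-0.0889, 0.0444, -1.0444), lambda* = (6.5481, -0.3481)


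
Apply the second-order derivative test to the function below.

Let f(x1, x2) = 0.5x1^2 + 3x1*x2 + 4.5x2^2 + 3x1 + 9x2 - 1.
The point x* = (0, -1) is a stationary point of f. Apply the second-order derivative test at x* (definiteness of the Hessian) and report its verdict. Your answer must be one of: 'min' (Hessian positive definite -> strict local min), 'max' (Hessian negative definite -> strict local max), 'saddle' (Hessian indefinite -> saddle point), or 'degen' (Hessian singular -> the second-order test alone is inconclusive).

Compute the Hessian H = grad^2 f:
  H = [[1, 3], [3, 9]]
Verify stationarity: grad f(x*) = H x* + g = (0, 0).
Eigenvalues of H: 0, 10.
H has a zero eigenvalue (singular; positive semidefinite but not definite), so H is neither positive definite, negative definite, nor indefinite. The second-order test alone is inconclusive -> degen.
(Indeed, f is constant along the null direction of H through x*, so x* is not a strict local extremum.)

degen


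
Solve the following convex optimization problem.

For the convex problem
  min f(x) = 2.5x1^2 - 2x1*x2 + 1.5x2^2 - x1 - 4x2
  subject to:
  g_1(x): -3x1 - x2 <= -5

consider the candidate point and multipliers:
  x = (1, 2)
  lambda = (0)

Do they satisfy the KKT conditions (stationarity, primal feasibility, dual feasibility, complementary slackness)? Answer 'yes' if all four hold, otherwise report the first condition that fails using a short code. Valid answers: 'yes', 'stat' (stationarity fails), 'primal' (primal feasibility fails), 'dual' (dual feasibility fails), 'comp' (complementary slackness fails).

Gradient of f: grad f(x) = Q x + c = (0, 0)
Constraint values g_i(x) = a_i^T x - b_i:
  g_1((1, 2)) = 0
Stationarity residual: grad f(x) + sum_i lambda_i a_i = (0, 0)
  -> stationarity OK
Primal feasibility (all g_i <= 0): OK
Dual feasibility (all lambda_i >= 0): OK
Complementary slackness (lambda_i * g_i(x) = 0 for all i): OK

Verdict: yes, KKT holds.

yes


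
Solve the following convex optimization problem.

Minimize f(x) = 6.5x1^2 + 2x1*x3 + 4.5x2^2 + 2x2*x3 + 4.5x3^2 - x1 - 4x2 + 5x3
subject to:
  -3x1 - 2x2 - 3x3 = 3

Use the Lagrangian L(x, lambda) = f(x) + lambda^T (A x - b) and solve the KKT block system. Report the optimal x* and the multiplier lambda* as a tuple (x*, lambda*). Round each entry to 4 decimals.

Form the Lagrangian:
  L(x, lambda) = (1/2) x^T Q x + c^T x + lambda^T (A x - b)
Stationarity (grad_x L = 0): Q x + c + A^T lambda = 0.
Primal feasibility: A x = b.

This gives the KKT block system:
  [ Q   A^T ] [ x     ]   [-c ]
  [ A    0  ] [ lambda ] = [ b ]

Solving the linear system:
  x*      = (-0.1075, 0.3503, -1.1261)
  lambda* = (-1.5497)
  f(x*)   = -1.1376

x* = (-0.1075, 0.3503, -1.1261), lambda* = (-1.5497)


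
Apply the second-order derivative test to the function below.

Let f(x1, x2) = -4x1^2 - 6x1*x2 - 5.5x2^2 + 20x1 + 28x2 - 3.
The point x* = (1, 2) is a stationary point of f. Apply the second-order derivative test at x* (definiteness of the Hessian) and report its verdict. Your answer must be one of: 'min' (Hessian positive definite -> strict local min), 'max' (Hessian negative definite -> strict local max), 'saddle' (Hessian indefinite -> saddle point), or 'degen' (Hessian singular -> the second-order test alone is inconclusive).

Compute the Hessian H = grad^2 f:
  H = [[-8, -6], [-6, -11]]
Verify stationarity: grad f(x*) = H x* + g = (0, 0).
Eigenvalues of H: -15.6847, -3.3153.
Both eigenvalues < 0, so H is negative definite -> x* is a strict local max.

max


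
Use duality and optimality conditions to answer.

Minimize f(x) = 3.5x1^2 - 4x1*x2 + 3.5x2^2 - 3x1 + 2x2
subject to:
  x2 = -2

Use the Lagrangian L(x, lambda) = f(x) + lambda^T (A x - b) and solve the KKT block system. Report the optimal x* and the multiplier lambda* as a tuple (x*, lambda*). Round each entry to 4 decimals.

Form the Lagrangian:
  L(x, lambda) = (1/2) x^T Q x + c^T x + lambda^T (A x - b)
Stationarity (grad_x L = 0): Q x + c + A^T lambda = 0.
Primal feasibility: A x = b.

This gives the KKT block system:
  [ Q   A^T ] [ x     ]   [-c ]
  [ A    0  ] [ lambda ] = [ b ]

Solving the linear system:
  x*      = (-0.7143, -2)
  lambda* = (9.1429)
  f(x*)   = 8.2143

x* = (-0.7143, -2), lambda* = (9.1429)


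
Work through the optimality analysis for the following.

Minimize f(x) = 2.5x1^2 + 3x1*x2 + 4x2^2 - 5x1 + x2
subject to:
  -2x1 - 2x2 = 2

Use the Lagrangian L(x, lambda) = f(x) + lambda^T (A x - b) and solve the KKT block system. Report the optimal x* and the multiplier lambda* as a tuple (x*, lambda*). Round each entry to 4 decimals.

Form the Lagrangian:
  L(x, lambda) = (1/2) x^T Q x + c^T x + lambda^T (A x - b)
Stationarity (grad_x L = 0): Q x + c + A^T lambda = 0.
Primal feasibility: A x = b.

This gives the KKT block system:
  [ Q   A^T ] [ x     ]   [-c ]
  [ A    0  ] [ lambda ] = [ b ]

Solving the linear system:
  x*      = (0.1429, -1.1429)
  lambda* = (-3.8571)
  f(x*)   = 2.9286

x* = (0.1429, -1.1429), lambda* = (-3.8571)


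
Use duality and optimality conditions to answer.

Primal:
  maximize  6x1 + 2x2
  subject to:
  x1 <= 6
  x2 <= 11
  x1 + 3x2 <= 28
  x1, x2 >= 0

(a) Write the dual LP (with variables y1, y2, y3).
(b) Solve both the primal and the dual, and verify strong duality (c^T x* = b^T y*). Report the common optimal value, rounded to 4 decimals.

The standard primal-dual pair for 'max c^T x s.t. A x <= b, x >= 0' is:
  Dual:  min b^T y  s.t.  A^T y >= c,  y >= 0.

So the dual LP is:
  minimize  6y1 + 11y2 + 28y3
  subject to:
    y1 + y3 >= 6
    y2 + 3y3 >= 2
    y1, y2, y3 >= 0

Solving the primal: x* = (6, 7.3333).
  primal value c^T x* = 50.6667.
Solving the dual: y* = (5.3333, 0, 0.6667).
  dual value b^T y* = 50.6667.
Strong duality: c^T x* = b^T y*. Confirmed.

50.6667


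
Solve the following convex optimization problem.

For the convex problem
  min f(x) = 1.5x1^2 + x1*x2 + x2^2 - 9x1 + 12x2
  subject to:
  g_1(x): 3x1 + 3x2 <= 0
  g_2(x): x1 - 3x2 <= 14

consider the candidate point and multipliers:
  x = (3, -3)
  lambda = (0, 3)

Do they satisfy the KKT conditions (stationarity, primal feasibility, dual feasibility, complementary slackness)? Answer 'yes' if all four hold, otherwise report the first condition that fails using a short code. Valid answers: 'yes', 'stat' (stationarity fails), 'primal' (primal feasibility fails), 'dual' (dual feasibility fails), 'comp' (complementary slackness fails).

Gradient of f: grad f(x) = Q x + c = (-3, 9)
Constraint values g_i(x) = a_i^T x - b_i:
  g_1((3, -3)) = 0
  g_2((3, -3)) = -2
Stationarity residual: grad f(x) + sum_i lambda_i a_i = (0, 0)
  -> stationarity OK
Primal feasibility (all g_i <= 0): OK
Dual feasibility (all lambda_i >= 0): OK
Complementary slackness (lambda_i * g_i(x) = 0 for all i): FAILS

Verdict: the first failing condition is complementary_slackness -> comp.

comp


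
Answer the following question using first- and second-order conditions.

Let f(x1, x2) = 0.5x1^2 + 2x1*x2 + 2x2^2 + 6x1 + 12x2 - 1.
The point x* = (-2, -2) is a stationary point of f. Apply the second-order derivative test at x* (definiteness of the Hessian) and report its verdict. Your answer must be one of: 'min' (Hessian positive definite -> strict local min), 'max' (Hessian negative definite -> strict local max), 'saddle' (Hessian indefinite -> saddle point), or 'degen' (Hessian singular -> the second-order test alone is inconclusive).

Compute the Hessian H = grad^2 f:
  H = [[1, 2], [2, 4]]
Verify stationarity: grad f(x*) = H x* + g = (0, 0).
Eigenvalues of H: 0, 5.
H has a zero eigenvalue (singular; positive semidefinite but not definite), so H is neither positive definite, negative definite, nor indefinite. The second-order test alone is inconclusive -> degen.
(Indeed, f is constant along the null direction of H through x*, so x* is not a strict local extremum.)

degen


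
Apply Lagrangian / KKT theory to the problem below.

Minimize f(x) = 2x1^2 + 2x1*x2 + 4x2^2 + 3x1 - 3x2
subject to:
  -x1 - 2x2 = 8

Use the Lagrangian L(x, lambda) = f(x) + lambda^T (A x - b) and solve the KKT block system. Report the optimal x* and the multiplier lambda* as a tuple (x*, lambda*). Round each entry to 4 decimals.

Form the Lagrangian:
  L(x, lambda) = (1/2) x^T Q x + c^T x + lambda^T (A x - b)
Stationarity (grad_x L = 0): Q x + c + A^T lambda = 0.
Primal feasibility: A x = b.

This gives the KKT block system:
  [ Q   A^T ] [ x     ]   [-c ]
  [ A    0  ] [ lambda ] = [ b ]

Solving the linear system:
  x*      = (-3.125, -2.4375)
  lambda* = (-14.375)
  f(x*)   = 56.4688

x* = (-3.125, -2.4375), lambda* = (-14.375)


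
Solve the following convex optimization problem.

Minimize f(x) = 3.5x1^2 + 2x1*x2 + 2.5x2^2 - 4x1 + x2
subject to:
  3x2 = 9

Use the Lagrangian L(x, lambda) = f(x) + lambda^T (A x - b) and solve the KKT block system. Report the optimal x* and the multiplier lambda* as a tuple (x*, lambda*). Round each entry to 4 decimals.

Form the Lagrangian:
  L(x, lambda) = (1/2) x^T Q x + c^T x + lambda^T (A x - b)
Stationarity (grad_x L = 0): Q x + c + A^T lambda = 0.
Primal feasibility: A x = b.

This gives the KKT block system:
  [ Q   A^T ] [ x     ]   [-c ]
  [ A    0  ] [ lambda ] = [ b ]

Solving the linear system:
  x*      = (-0.2857, 3)
  lambda* = (-5.1429)
  f(x*)   = 25.2143

x* = (-0.2857, 3), lambda* = (-5.1429)


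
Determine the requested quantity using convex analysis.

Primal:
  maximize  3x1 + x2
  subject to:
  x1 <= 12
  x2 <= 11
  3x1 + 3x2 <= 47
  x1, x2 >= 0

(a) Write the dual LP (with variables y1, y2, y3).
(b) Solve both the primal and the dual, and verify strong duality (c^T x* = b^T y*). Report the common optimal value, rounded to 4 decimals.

The standard primal-dual pair for 'max c^T x s.t. A x <= b, x >= 0' is:
  Dual:  min b^T y  s.t.  A^T y >= c,  y >= 0.

So the dual LP is:
  minimize  12y1 + 11y2 + 47y3
  subject to:
    y1 + 3y3 >= 3
    y2 + 3y3 >= 1
    y1, y2, y3 >= 0

Solving the primal: x* = (12, 3.6667).
  primal value c^T x* = 39.6667.
Solving the dual: y* = (2, 0, 0.3333).
  dual value b^T y* = 39.6667.
Strong duality: c^T x* = b^T y*. Confirmed.

39.6667


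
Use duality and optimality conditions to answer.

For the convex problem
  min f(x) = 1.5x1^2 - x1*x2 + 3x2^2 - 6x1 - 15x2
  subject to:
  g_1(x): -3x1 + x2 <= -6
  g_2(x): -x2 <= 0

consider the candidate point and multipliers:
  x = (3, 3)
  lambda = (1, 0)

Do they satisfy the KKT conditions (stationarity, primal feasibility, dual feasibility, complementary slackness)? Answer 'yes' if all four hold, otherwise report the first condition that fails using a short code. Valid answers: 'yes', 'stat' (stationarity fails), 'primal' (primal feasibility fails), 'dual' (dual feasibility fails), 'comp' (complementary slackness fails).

Gradient of f: grad f(x) = Q x + c = (0, 0)
Constraint values g_i(x) = a_i^T x - b_i:
  g_1((3, 3)) = 0
  g_2((3, 3)) = -3
Stationarity residual: grad f(x) + sum_i lambda_i a_i = (-3, 1)
  -> stationarity FAILS
Primal feasibility (all g_i <= 0): OK
Dual feasibility (all lambda_i >= 0): OK
Complementary slackness (lambda_i * g_i(x) = 0 for all i): OK

Verdict: the first failing condition is stationarity -> stat.

stat


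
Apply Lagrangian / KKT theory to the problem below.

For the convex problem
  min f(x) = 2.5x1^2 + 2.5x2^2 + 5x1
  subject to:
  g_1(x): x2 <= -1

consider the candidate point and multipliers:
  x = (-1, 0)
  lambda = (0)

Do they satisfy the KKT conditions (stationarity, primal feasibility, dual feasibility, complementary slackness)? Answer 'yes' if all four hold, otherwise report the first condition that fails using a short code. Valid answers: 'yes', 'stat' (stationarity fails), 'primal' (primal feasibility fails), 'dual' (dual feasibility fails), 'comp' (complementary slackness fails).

Gradient of f: grad f(x) = Q x + c = (0, 0)
Constraint values g_i(x) = a_i^T x - b_i:
  g_1((-1, 0)) = 1
Stationarity residual: grad f(x) + sum_i lambda_i a_i = (0, 0)
  -> stationarity OK
Primal feasibility (all g_i <= 0): FAILS
Dual feasibility (all lambda_i >= 0): OK
Complementary slackness (lambda_i * g_i(x) = 0 for all i): OK

Verdict: the first failing condition is primal_feasibility -> primal.

primal


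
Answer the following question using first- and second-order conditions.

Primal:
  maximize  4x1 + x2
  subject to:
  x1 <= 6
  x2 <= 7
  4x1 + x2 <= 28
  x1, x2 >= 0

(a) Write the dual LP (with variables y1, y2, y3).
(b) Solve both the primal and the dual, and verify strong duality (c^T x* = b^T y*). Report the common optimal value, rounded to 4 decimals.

The standard primal-dual pair for 'max c^T x s.t. A x <= b, x >= 0' is:
  Dual:  min b^T y  s.t.  A^T y >= c,  y >= 0.

So the dual LP is:
  minimize  6y1 + 7y2 + 28y3
  subject to:
    y1 + 4y3 >= 4
    y2 + y3 >= 1
    y1, y2, y3 >= 0

Solving the primal: x* = (5.25, 7).
  primal value c^T x* = 28.
Solving the dual: y* = (0, 0, 1).
  dual value b^T y* = 28.
Strong duality: c^T x* = b^T y*. Confirmed.

28


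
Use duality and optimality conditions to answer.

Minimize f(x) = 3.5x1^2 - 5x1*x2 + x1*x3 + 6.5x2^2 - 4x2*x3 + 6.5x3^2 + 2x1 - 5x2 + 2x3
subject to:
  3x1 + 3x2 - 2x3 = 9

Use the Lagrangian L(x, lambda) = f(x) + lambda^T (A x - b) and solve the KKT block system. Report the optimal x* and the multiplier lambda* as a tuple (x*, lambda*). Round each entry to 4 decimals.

Form the Lagrangian:
  L(x, lambda) = (1/2) x^T Q x + c^T x + lambda^T (A x - b)
Stationarity (grad_x L = 0): Q x + c + A^T lambda = 0.
Primal feasibility: A x = b.

This gives the KKT block system:
  [ Q   A^T ] [ x     ]   [-c ]
  [ A    0  ] [ lambda ] = [ b ]

Solving the linear system:
  x*      = (1.5331, 1.371, -0.1439)
  lambda* = (-1.9109)
  f(x*)   = 6.561

x* = (1.5331, 1.371, -0.1439), lambda* = (-1.9109)


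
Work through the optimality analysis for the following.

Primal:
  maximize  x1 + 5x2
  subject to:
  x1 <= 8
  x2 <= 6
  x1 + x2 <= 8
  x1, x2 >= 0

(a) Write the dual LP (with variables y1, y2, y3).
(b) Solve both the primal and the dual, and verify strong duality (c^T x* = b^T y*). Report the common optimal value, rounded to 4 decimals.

The standard primal-dual pair for 'max c^T x s.t. A x <= b, x >= 0' is:
  Dual:  min b^T y  s.t.  A^T y >= c,  y >= 0.

So the dual LP is:
  minimize  8y1 + 6y2 + 8y3
  subject to:
    y1 + y3 >= 1
    y2 + y3 >= 5
    y1, y2, y3 >= 0

Solving the primal: x* = (2, 6).
  primal value c^T x* = 32.
Solving the dual: y* = (0, 4, 1).
  dual value b^T y* = 32.
Strong duality: c^T x* = b^T y*. Confirmed.

32


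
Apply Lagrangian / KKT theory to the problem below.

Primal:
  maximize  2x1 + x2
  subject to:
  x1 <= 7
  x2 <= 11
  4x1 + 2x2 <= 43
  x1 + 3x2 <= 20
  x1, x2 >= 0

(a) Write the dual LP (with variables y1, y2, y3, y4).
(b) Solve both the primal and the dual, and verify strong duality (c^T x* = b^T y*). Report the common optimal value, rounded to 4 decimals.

The standard primal-dual pair for 'max c^T x s.t. A x <= b, x >= 0' is:
  Dual:  min b^T y  s.t.  A^T y >= c,  y >= 0.

So the dual LP is:
  minimize  7y1 + 11y2 + 43y3 + 20y4
  subject to:
    y1 + 4y3 + y4 >= 2
    y2 + 2y3 + 3y4 >= 1
    y1, y2, y3, y4 >= 0

Solving the primal: x* = (7, 4.3333).
  primal value c^T x* = 18.3333.
Solving the dual: y* = (1.6667, 0, 0, 0.3333).
  dual value b^T y* = 18.3333.
Strong duality: c^T x* = b^T y*. Confirmed.

18.3333


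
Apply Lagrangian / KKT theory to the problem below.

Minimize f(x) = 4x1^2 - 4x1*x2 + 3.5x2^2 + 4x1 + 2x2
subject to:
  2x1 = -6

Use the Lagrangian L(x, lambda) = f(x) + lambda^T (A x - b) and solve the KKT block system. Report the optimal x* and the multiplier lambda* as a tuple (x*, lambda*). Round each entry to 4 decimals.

Form the Lagrangian:
  L(x, lambda) = (1/2) x^T Q x + c^T x + lambda^T (A x - b)
Stationarity (grad_x L = 0): Q x + c + A^T lambda = 0.
Primal feasibility: A x = b.

This gives the KKT block system:
  [ Q   A^T ] [ x     ]   [-c ]
  [ A    0  ] [ lambda ] = [ b ]

Solving the linear system:
  x*      = (-3, -2)
  lambda* = (6)
  f(x*)   = 10

x* = (-3, -2), lambda* = (6)


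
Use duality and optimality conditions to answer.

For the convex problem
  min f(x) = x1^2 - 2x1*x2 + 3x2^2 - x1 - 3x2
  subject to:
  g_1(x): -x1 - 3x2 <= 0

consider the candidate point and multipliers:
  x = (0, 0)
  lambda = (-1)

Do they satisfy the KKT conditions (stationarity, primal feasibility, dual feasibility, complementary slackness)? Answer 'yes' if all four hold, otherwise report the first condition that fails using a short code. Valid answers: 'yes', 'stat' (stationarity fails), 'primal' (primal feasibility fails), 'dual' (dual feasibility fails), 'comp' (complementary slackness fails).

Gradient of f: grad f(x) = Q x + c = (-1, -3)
Constraint values g_i(x) = a_i^T x - b_i:
  g_1((0, 0)) = 0
Stationarity residual: grad f(x) + sum_i lambda_i a_i = (0, 0)
  -> stationarity OK
Primal feasibility (all g_i <= 0): OK
Dual feasibility (all lambda_i >= 0): FAILS
Complementary slackness (lambda_i * g_i(x) = 0 for all i): OK

Verdict: the first failing condition is dual_feasibility -> dual.

dual


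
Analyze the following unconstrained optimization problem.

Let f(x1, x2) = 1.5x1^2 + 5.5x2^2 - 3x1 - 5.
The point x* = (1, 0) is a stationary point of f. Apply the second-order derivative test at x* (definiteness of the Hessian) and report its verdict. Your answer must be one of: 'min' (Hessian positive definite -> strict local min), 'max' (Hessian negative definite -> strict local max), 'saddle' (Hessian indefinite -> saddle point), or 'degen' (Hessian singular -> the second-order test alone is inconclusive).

Compute the Hessian H = grad^2 f:
  H = [[3, 0], [0, 11]]
Verify stationarity: grad f(x*) = H x* + g = (0, 0).
Eigenvalues of H: 3, 11.
Both eigenvalues > 0, so H is positive definite -> x* is a strict local min.

min


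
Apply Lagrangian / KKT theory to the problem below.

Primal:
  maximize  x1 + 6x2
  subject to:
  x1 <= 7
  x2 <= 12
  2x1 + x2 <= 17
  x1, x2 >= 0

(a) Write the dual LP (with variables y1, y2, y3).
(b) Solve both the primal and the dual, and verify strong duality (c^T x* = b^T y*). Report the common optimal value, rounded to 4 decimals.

The standard primal-dual pair for 'max c^T x s.t. A x <= b, x >= 0' is:
  Dual:  min b^T y  s.t.  A^T y >= c,  y >= 0.

So the dual LP is:
  minimize  7y1 + 12y2 + 17y3
  subject to:
    y1 + 2y3 >= 1
    y2 + y3 >= 6
    y1, y2, y3 >= 0

Solving the primal: x* = (2.5, 12).
  primal value c^T x* = 74.5.
Solving the dual: y* = (0, 5.5, 0.5).
  dual value b^T y* = 74.5.
Strong duality: c^T x* = b^T y*. Confirmed.

74.5


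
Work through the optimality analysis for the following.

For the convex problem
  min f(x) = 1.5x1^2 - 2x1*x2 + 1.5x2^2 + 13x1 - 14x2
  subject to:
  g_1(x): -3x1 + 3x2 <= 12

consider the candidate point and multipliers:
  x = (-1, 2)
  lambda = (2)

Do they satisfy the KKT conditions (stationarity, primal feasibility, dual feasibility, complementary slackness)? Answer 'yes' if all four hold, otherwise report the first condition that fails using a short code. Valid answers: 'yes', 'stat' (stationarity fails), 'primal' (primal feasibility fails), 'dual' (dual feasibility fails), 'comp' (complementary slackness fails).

Gradient of f: grad f(x) = Q x + c = (6, -6)
Constraint values g_i(x) = a_i^T x - b_i:
  g_1((-1, 2)) = -3
Stationarity residual: grad f(x) + sum_i lambda_i a_i = (0, 0)
  -> stationarity OK
Primal feasibility (all g_i <= 0): OK
Dual feasibility (all lambda_i >= 0): OK
Complementary slackness (lambda_i * g_i(x) = 0 for all i): FAILS

Verdict: the first failing condition is complementary_slackness -> comp.

comp


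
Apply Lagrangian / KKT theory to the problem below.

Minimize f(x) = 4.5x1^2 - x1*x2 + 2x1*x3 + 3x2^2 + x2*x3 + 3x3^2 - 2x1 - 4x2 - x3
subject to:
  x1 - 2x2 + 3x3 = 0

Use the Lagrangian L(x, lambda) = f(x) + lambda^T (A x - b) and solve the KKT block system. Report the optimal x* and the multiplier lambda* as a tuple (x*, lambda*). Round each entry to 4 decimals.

Form the Lagrangian:
  L(x, lambda) = (1/2) x^T Q x + c^T x + lambda^T (A x - b)
Stationarity (grad_x L = 0): Q x + c + A^T lambda = 0.
Primal feasibility: A x = b.

This gives the KKT block system:
  [ Q   A^T ] [ x     ]   [-c ]
  [ A    0  ] [ lambda ] = [ b ]

Solving the linear system:
  x*      = (0.2807, 0.5041, 0.2425)
  lambda* = (-0.5068)
  f(x*)   = -1.4101

x* = (0.2807, 0.5041, 0.2425), lambda* = (-0.5068)


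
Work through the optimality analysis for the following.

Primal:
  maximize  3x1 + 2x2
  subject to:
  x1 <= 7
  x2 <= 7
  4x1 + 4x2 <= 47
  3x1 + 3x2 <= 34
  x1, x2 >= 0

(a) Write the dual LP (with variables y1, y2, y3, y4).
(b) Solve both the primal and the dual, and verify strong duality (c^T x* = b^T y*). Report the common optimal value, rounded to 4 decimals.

The standard primal-dual pair for 'max c^T x s.t. A x <= b, x >= 0' is:
  Dual:  min b^T y  s.t.  A^T y >= c,  y >= 0.

So the dual LP is:
  minimize  7y1 + 7y2 + 47y3 + 34y4
  subject to:
    y1 + 4y3 + 3y4 >= 3
    y2 + 4y3 + 3y4 >= 2
    y1, y2, y3, y4 >= 0

Solving the primal: x* = (7, 4.3333).
  primal value c^T x* = 29.6667.
Solving the dual: y* = (1, 0, 0, 0.6667).
  dual value b^T y* = 29.6667.
Strong duality: c^T x* = b^T y*. Confirmed.

29.6667


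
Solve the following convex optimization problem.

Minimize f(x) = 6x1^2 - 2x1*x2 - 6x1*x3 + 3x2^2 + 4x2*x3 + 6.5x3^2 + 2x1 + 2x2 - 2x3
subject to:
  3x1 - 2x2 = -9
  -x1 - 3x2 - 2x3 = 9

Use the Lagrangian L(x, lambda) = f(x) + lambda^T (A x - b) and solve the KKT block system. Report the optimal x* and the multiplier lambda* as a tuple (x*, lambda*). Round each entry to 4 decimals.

Form the Lagrangian:
  L(x, lambda) = (1/2) x^T Q x + c^T x + lambda^T (A x - b)
Stationarity (grad_x L = 0): Q x + c + A^T lambda = 0.
Primal feasibility: A x = b.

This gives the KKT block system:
  [ Q   A^T ] [ x     ]   [-c ]
  [ A    0  ] [ lambda ] = [ b ]

Solving the linear system:
  x*      = (-3.3501, -0.5252, -2.0371)
  lambda* = (6.5623, -5.2414)
  f(x*)   = 51.2785

x* = (-3.3501, -0.5252, -2.0371), lambda* = (6.5623, -5.2414)


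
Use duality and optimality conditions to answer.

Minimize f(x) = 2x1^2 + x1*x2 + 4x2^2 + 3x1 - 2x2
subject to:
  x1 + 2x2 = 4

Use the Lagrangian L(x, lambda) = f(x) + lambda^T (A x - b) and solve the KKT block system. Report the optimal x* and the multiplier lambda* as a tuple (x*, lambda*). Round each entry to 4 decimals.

Form the Lagrangian:
  L(x, lambda) = (1/2) x^T Q x + c^T x + lambda^T (A x - b)
Stationarity (grad_x L = 0): Q x + c + A^T lambda = 0.
Primal feasibility: A x = b.

This gives the KKT block system:
  [ Q   A^T ] [ x     ]   [-c ]
  [ A    0  ] [ lambda ] = [ b ]

Solving the linear system:
  x*      = (0.4, 1.8)
  lambda* = (-6.4)
  f(x*)   = 11.6

x* = (0.4, 1.8), lambda* = (-6.4)


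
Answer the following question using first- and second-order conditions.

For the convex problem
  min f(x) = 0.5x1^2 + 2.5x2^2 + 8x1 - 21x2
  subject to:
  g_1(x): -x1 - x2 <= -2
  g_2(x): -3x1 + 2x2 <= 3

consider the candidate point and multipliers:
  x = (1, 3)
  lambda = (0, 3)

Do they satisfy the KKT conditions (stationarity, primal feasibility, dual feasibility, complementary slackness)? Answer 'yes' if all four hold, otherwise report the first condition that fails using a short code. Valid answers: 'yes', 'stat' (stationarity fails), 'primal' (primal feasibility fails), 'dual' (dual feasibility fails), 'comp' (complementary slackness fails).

Gradient of f: grad f(x) = Q x + c = (9, -6)
Constraint values g_i(x) = a_i^T x - b_i:
  g_1((1, 3)) = -2
  g_2((1, 3)) = 0
Stationarity residual: grad f(x) + sum_i lambda_i a_i = (0, 0)
  -> stationarity OK
Primal feasibility (all g_i <= 0): OK
Dual feasibility (all lambda_i >= 0): OK
Complementary slackness (lambda_i * g_i(x) = 0 for all i): OK

Verdict: yes, KKT holds.

yes
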